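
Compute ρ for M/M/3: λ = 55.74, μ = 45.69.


ρ = λ/(cμ) = 55.74/(3·45.69) = 55.74/137.07 = 0.4067

Final: 0.4067


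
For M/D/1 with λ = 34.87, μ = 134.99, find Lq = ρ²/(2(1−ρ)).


ρ = 34.87/134.99 = 0.2583
M/D/1: Lq = ρ²/(2(1−ρ)) = 0.06673/(2·0.7417) = 0.04498

Final: 0.04498


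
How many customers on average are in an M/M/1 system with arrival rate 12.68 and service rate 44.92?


ρ = λ/μ = 12.68/44.92 = 0.2823
L = ρ/(1−ρ) = 0.2823/(1 − 0.2823) = 0.2823/0.7177 = 0.3933

Final: 0.3933


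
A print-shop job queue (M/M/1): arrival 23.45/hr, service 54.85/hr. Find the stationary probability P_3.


ρ = 23.45/54.85 = 0.4275
P_n = (1−ρ)·ρ^n = (1 − 0.4275)·0.4275^3 = 0.5725·0.078145 = 0.044735

Final: 0.044735


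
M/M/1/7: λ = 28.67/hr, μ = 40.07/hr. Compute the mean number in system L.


ρ = 28.67/40.07 = 0.7155
L = ρ[1 − (K+1)ρ^K + Kρ^(K+1)] / [(1−ρ)(1−ρ^(K+1))]
Numerator: 0.7155·(1 − 8·0.095997 + 7·0.068686) = 0.510023
Denominator: (0.2845)·(0.931314) = 0.264961
L = 0.510023/0.264961 = 1.9249

Final: 1.9249


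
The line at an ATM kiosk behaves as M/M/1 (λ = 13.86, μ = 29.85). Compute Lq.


ρ = 13.86/29.85 = 0.4643
Lq = ρ²/(1−ρ) = 0.2156/0.5357 = 0.4025

Final: 0.4025


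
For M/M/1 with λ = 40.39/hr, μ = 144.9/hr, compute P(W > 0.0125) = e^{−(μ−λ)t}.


W ~ Exponential(μ−λ) for M/M/1.
μ − λ = 144.9 − 40.39 = 104.5100
P(W > t) = e^{−(μ−λ)t} = e^{−1.3064} = 0.270800

Final: 0.270800


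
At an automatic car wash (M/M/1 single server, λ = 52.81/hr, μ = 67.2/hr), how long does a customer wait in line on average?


ρ = 52.81/67.2 = 0.7859
Wq = ρ/(μ−λ) = 0.7859/(67.2 − 52.81) = 0.7859/14.39 = 0.05461 hr

Final: 0.05461 hr


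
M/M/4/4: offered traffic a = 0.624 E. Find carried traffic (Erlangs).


B(4,0.624) = 0.003386 (Erlang-B)
Carried load = a(1 − B) = 0.624·(1 − 0.003386) = 0.624·0.996614 = 0.6219 E

Final: 0.6219 Erlangs


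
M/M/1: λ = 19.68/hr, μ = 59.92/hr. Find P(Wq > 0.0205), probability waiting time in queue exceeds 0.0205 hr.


ρ = 19.68/59.92 = 0.3284
P(Wq > t) = ρ·e^{−(μ−λ)t} = 0.3284·e^{−0.8249}
= 0.3284·0.438270 = 0.143945

Final: 0.143945


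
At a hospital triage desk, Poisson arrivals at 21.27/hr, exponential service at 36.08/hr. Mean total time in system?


W = 1/(μ−λ) = 1/(36.08 − 21.27) = 1/14.81 = 0.06752 hr

Final: 0.06752 hr


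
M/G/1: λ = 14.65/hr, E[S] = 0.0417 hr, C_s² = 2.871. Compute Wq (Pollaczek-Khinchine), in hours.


ρ = λ·E[S] = 14.65·0.0417 = 0.6109
E[S²] = E[S]²(1+C_s²) = 0.0417²·(1+2.871) = 0.006731
Wq = λ·E[S²]/(2(1−ρ)) = 14.65·0.006731/(2·0.3891) = 0.12672 hr

Final: 0.12672 hr


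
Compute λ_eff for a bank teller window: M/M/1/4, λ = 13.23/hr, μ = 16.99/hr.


ρ = 0.7787; P_K = (1−ρ)ρ^4/(1−ρ^5) = 0.114012
λ_eff = λ(1 − P_K) = 13.23·(1 − 0.114012) = 13.23·0.885988 = 11.7216 /hr

Final: 11.7216 /hr


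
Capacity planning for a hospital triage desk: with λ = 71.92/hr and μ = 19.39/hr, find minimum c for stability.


Stability requires cμ > λ ⇔ c > λ/μ.
λ/μ = 71.92/19.39 = 3.7091
Minimum integer c = ⌊3.7091⌋ + 1 = 4
Check: 4·19.39 = 77.56 > 71.92, while 3·19.39 = 58.17 ≤ 71.92

Final: 4 servers


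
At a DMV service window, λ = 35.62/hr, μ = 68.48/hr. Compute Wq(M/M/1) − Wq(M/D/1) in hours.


ρ = 35.62/68.48 = 0.5202
Wq(M/M/1) = ρ/(μ−λ) = 0.5202/32.86 = 0.01583 hr
Wq(M/D/1) = ρ/(2(μ−λ)) = 0.007915 hr
Savings = 0.01583 − 0.007915 = 0.007915 hr

Final: 0.007915 hr


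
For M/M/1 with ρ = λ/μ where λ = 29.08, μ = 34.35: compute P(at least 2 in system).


ρ = 29.08/34.35 = 0.8466
P(N ≥ n) = ρ^n = 0.8466^2 = 0.716697

Final: 0.716697


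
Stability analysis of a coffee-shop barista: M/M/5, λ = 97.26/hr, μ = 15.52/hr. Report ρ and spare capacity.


Total capacity cμ = 5·15.52 = 77.60/hr
ρ = λ/(cμ) = 97.26/77.60 = 1.2534
Stable ⇔ ρ < 1: NO
Spare capacity = cμ − λ = 77.60 − 97.26 = -19.66/hr

Final: ρ = 1.2534; unstable; margin = -19.66/hr


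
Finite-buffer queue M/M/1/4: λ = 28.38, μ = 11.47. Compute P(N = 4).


ρ = λ/μ = 28.38/11.47 = 2.4743
P_K = (1−ρ)ρ^K/(1−ρ^(K+1)) = (-1.4743·37.479682)/(1 − 92.735254)
= -55.255572/-91.735254 = 0.602337

Final: 0.602337


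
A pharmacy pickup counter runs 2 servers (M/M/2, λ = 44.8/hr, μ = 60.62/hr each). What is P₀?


a = λ/μ = 44.8/60.62 = 0.7390; ρ = a/c = 0.3695
Σ_{k=0}^{1} a^k/k! (terms k=0..1) = 1.00000 + 0.73903 = 1.73903
Tail: a^2/(2!(1−ρ)) = 0.54617/(2·0.6305) = 0.43313
P₀ = 1/(1.73903 + 0.43313) = 1/2.17216 = 0.460371

Final: 0.460371


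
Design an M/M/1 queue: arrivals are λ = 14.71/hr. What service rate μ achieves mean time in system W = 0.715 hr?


W = 1/(μ−λ) ⇒ μ − λ = 1/W = 1/0.715 = 1.3986
μ = λ + 1/W = 14.71 + 1.3986 = 16.1086 per hr

Final: 16.1086 /hr


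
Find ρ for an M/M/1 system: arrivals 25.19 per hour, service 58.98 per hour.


ρ = λ/μ = 25.19/58.98 = 0.4271

Final: 0.4271


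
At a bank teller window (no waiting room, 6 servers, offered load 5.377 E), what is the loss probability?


B(c,a) = (a^c/c!) / Σ_{k=0}^{c} a^k/k!
a^6/6! = 33.566629
Σ terms (k=0..6): 1.00000 + 5.37700 + 14.45606 + 25.91009 + 34.82963 + 37.45579 + 33.56663 = 152.595201
B = 33.566629/152.595201 = 0.219972

Final: 0.219972


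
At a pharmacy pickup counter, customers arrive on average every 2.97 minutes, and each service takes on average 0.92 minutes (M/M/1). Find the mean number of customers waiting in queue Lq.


λ = 60/2.97 = 20.2020 /hr
μ = 60/0.92 = 65.2174 /hr
ρ = λ/μ = 20.2020/65.2174 = 0.3098
Lq = ρ²/(1−ρ) = 0.09595/0.6902 = 0.1390

Final: 0.1390


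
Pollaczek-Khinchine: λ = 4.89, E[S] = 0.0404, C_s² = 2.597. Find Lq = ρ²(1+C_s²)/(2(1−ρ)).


ρ = λ·E[S] = 4.89·0.0404 = 0.1976
Lq = ρ²(1+C_s²)/(2(1−ρ)) = 0.03903·(1+2.597)/(2·0.8024)
= 0.03903·3.5970/1.6049 = 0.08747

Final: 0.08747


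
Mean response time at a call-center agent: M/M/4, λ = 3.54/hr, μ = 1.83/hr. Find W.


a = 1.9344; ρ = 0.4836; P₀ = 0.140023
Lq = P₀·a^c·ρ/(c!(1−ρ)²) = 0.14816
Wq = Lq/λ = 0.14816/3.54 = 0.04185 hr
W = Wq + 1/μ = 0.04185 + 0.54645 = 0.58830 hr

Final: 0.58830 hr


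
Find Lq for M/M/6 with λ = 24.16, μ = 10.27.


a = λ/μ = 2.3525; ρ = a/6 = 0.3921
P₀ = 0.094758
Lq = P₀·a^c·ρ / (c!·(1−ρ)²) = 0.094758·169.49579·0.3921/(720·0.36957)
= 0.02367

Final: 0.02367


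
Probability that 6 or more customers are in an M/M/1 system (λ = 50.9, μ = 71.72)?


ρ = 50.9/71.72 = 0.7097
P(N ≥ n) = ρ^n = 0.7097^6 = 0.127781

Final: 0.127781


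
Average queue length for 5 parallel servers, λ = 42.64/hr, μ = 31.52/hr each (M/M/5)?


a = λ/μ = 1.3528; ρ = a/5 = 0.2706
P₀ = 0.258282
Lq = P₀·a^c·ρ / (c!·(1−ρ)²) = 0.258282·4.53059·0.2706/(120·0.53209)
= 0.004958

Final: 0.004958


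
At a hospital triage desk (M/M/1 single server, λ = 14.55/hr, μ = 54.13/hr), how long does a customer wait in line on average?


ρ = 14.55/54.13 = 0.2688
Wq = ρ/(μ−λ) = 0.2688/(54.13 − 14.55) = 0.2688/39.58 = 0.006791 hr

Final: 0.006791 hr


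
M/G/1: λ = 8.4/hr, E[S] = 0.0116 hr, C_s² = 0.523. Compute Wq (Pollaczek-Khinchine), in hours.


ρ = λ·E[S] = 8.4·0.0116 = 0.09744
E[S²] = E[S]²(1+C_s²) = 0.0116²·(1+0.523) = 0.0002049
Wq = λ·E[S²]/(2(1−ρ)) = 8.4·0.0002049/(2·0.9026) = 0.0009537 hr

Final: 0.0009537 hr


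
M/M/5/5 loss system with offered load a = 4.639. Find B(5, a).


B(c,a) = (a^c/c!) / Σ_{k=0}^{c} a^k/k!
a^5/5! = 17.903610
Σ terms (k=0..5): 1.00000 + 4.63900 + 10.76016 + 16.63879 + 19.29684 + 17.90361 = 70.238408
B = 17.903610/70.238408 = 0.254898

Final: 0.254898


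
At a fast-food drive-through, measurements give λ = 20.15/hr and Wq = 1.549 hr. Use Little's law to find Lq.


Lq = λWq = 20.15·1.549 = 31.2123

Final: 31.2123


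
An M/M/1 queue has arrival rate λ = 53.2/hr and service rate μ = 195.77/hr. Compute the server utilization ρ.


ρ = λ/μ = 53.2/195.77 = 0.2717

Final: 0.2717


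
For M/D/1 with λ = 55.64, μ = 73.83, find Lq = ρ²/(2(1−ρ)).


ρ = 55.64/73.83 = 0.7536
M/D/1: Lq = ρ²/(2(1−ρ)) = 0.5679/(2·0.2464) = 1.15260

Final: 1.15260


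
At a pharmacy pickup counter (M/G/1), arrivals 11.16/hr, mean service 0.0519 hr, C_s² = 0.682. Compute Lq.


ρ = λ·E[S] = 11.16·0.0519 = 0.5792
Lq = ρ²(1+C_s²)/(2(1−ρ)) = 0.3355·(1+0.682)/(2·0.4208)
= 0.3355·1.6820/0.8416 = 0.67048

Final: 0.67048


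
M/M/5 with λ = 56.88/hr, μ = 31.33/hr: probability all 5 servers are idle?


a = λ/μ = 56.88/31.33 = 1.8155; ρ = a/c = 0.3631
Σ_{k=0}^{4} a^k/k! (terms k=0..4) = 1.00000 + 1.81551 + 1.64804 + 0.99735 + 0.45267 = 5.91358
Tail: a^5/(5!(1−ρ)) = 19.72404/(120·0.6369) = 0.25807
P₀ = 1/(5.91358 + 0.25807) = 1/6.17165 = 0.162031

Final: 0.162031


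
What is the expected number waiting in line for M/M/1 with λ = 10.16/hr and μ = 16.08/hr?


ρ = 10.16/16.08 = 0.6318
Lq = ρ²/(1−ρ) = 0.3992/0.3682 = 1.0844

Final: 1.0844


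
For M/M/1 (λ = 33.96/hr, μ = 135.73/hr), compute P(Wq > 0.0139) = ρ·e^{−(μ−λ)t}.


ρ = 33.96/135.73 = 0.2502
P(Wq > t) = ρ·e^{−(μ−λ)t} = 0.2502·e^{−1.4146}
= 0.2502·0.243022 = 0.060805

Final: 0.060805


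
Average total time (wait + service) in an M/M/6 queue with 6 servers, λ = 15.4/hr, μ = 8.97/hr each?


a = 1.7168; ρ = 0.2861; P₀ = 0.179530
Lq = P₀·a^c·ρ/(c!(1−ρ)²) = 0.003585
Wq = Lq/λ = 0.003585/15.4 = 0.0002328 hr
W = Wq + 1/μ = 0.0002328 + 0.11148 = 0.11172 hr

Final: 0.11172 hr


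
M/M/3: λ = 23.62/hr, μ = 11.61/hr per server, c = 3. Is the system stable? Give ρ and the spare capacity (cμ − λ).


Total capacity cμ = 3·11.61 = 34.83/hr
ρ = λ/(cμ) = 23.62/34.83 = 0.6782
Stable ⇔ ρ < 1: YES
Spare capacity = cμ − λ = 34.83 − 23.62 = 11.21/hr

Final: ρ = 0.6782; stable; margin = 11.21/hr


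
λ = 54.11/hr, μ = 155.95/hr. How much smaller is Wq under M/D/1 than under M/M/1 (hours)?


ρ = 54.11/155.95 = 0.3470
Wq(M/M/1) = ρ/(μ−λ) = 0.3470/101.84 = 0.003407 hr
Wq(M/D/1) = ρ/(2(μ−λ)) = 0.001704 hr
Savings = 0.003407 − 0.001704 = 0.001704 hr

Final: 0.001704 hr


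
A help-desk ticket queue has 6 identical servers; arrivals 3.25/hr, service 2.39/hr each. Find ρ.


ρ = λ/(cμ) = 3.25/(6·2.39) = 3.25/14.34 = 0.2266

Final: 0.2266


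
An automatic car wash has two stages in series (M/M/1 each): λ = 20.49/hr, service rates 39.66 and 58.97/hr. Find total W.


Each node sees arrival rate λ = 20.49/hr (tandem ⇒ throughput preserved).
W₁ = 1/(μ₁−λ) = 1/(39.66−20.49) = 0.05216 hr
W₂ = 1/(μ₂−λ) = 1/(58.97−20.49) = 0.02599 hr
W_total = W₁ + W₂ = 0.05216 + 0.02599 = 0.07815 hr

Final: 0.07815 hr


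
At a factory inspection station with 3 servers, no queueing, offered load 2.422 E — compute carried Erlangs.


B(3,2.422) = 0.271460 (Erlang-B)
Carried load = a(1 − B) = 2.422·(1 − 0.271460) = 2.422·0.728540 = 1.7645 E

Final: 1.7645 Erlangs


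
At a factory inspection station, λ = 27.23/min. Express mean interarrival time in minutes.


Mean interarrival time = 1/λ = 1/27.23 minute = 0.03672 minute
In minutes: 0.03672 × 1 = 0.03672 min

Final: 0.03672 min


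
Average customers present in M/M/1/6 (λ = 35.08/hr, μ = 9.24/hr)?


ρ = 35.08/9.24 = 3.7965
L = ρ[1 − (K+1)ρ^K + Kρ^(K+1)] / [(1−ρ)(1−ρ^(K+1))]
Numerator: 3.7965·(1 − 7·2994.509401 + 6·11368.765128) = 179394.051483
Denominator: (-2.7965)·(-11367.765128) = 31790.373476
L = 179394.051483/31790.373476 = 5.6430

Final: 5.6430


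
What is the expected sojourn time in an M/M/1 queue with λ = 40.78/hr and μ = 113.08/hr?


W = 1/(μ−λ) = 1/(113.08 − 40.78) = 1/72.30 = 0.01383 hr

Final: 0.01383 hr


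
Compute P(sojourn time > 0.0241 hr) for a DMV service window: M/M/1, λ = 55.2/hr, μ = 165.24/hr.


W ~ Exponential(μ−λ) for M/M/1.
μ − λ = 165.24 − 55.2 = 110.0400
P(W > t) = e^{−(μ−λ)t} = e^{−2.6520} = 0.070513

Final: 0.070513


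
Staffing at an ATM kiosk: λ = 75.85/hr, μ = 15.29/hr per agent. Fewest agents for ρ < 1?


Stability requires cμ > λ ⇔ c > λ/μ.
λ/μ = 75.85/15.29 = 4.9608
Minimum integer c = ⌊4.9608⌋ + 1 = 5
Check: 5·15.29 = 76.45 > 75.85, while 4·15.29 = 61.16 ≤ 75.85

Final: 5 servers


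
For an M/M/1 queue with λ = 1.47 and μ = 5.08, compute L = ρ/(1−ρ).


ρ = λ/μ = 1.47/5.08 = 0.2894
L = ρ/(1−ρ) = 0.2894/(1 − 0.2894) = 0.2894/0.7106 = 0.4072

Final: 0.4072


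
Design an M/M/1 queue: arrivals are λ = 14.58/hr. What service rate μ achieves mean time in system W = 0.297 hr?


W = 1/(μ−λ) ⇒ μ − λ = 1/W = 1/0.297 = 3.3670
μ = λ + 1/W = 14.58 + 3.3670 = 17.9470 per hr

Final: 17.9470 /hr


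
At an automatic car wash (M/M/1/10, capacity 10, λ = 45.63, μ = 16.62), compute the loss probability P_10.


ρ = λ/μ = 45.63/16.62 = 2.7455
P_K = (1−ρ)ρ^K/(1−ρ^(K+1)) = (-1.7455·24332.934846)/(1 − 66805.765163)
= -42472.830317/-66804.765163 = 0.635775

Final: 0.635775


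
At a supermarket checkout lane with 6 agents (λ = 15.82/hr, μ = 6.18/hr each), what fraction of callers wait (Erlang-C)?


a = λ/μ = 2.5599; ρ = a/6 = 0.4266
P₀ = 0.076811 (from M/M/c formula)
C(c,a) = [a^c/(c!(1−ρ))]·P₀ = [281.38959/(720·0.5734)]·0.076811
= 0.68164·0.076811 = 0.052357

Final: 0.052357


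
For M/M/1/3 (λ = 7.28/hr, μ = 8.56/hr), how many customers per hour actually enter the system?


ρ = 0.8505; P_K = (1−ρ)ρ^3/(1−ρ^4) = 0.192900
λ_eff = λ(1 − P_K) = 7.28·(1 − 0.192900) = 7.28·0.807100 = 5.8757 /hr

Final: 5.8757 /hr


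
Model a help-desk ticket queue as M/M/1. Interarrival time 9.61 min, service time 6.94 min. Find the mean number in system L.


λ = 60/9.61 = 6.2435 /hr
μ = 60/6.94 = 8.6455 /hr
ρ = λ/μ = 6.2435/8.6455 = 0.7222
L = ρ/(1−ρ) = 0.7222/0.2778 = 2.5993

Final: 2.5993


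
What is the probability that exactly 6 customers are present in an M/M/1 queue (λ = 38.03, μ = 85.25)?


ρ = 38.03/85.25 = 0.4461
P_n = (1−ρ)·ρ^n = (1 − 0.4461)·0.4461^6 = 0.5539·0.007881 = 0.004365

Final: 0.004365


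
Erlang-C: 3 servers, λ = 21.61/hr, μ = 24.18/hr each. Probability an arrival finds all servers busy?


a = λ/μ = 0.8937; ρ = a/3 = 0.2979
P₀ = 0.406087 (from M/M/c formula)
C(c,a) = [a^c/(c!(1−ρ))]·P₀ = [0.71383/(6·0.7021)]·0.406087
= 0.16945·0.406087 = 0.068812

Final: 0.068812


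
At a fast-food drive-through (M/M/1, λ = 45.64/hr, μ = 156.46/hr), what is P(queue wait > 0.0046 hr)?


ρ = 45.64/156.46 = 0.2917
P(Wq > t) = ρ·e^{−(μ−λ)t} = 0.2917·e^{−0.5098}
= 0.2917·0.600633 = 0.175207

Final: 0.175207


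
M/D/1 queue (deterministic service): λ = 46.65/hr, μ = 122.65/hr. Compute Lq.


ρ = 46.65/122.65 = 0.3804
M/D/1: Lq = ρ²/(2(1−ρ)) = 0.1447/(2·0.6196) = 0.11673

Final: 0.11673


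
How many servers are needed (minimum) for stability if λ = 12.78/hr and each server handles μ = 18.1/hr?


Stability requires cμ > λ ⇔ c > λ/μ.
λ/μ = 12.78/18.1 = 0.7061
Minimum integer c = ⌊0.7061⌋ + 1 = 1
Check: 1·18.1 = 18.10 > 12.78, while 0·18.1 = 0.00 ≤ 12.78

Final: 1 servers


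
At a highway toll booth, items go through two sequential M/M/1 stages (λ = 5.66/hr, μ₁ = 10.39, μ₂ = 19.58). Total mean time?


Each node sees arrival rate λ = 5.66/hr (tandem ⇒ throughput preserved).
W₁ = 1/(μ₁−λ) = 1/(10.39−5.66) = 0.21142 hr
W₂ = 1/(μ₂−λ) = 1/(19.58−5.66) = 0.07184 hr
W_total = W₁ + W₂ = 0.21142 + 0.07184 = 0.28326 hr

Final: 0.28326 hr


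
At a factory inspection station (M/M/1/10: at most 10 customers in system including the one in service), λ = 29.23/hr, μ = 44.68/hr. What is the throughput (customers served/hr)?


ρ = 0.6542; P_K = (1−ρ)ρ^10/(1−ρ^11) = 0.005013
λ_eff = λ(1 − P_K) = 29.23·(1 − 0.005013) = 29.23·0.994987 = 29.0835 /hr

Final: 29.0835 /hr


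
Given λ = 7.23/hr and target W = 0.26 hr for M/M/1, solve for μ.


W = 1/(μ−λ) ⇒ μ − λ = 1/W = 1/0.26 = 3.8462
μ = λ + 1/W = 7.23 + 3.8462 = 11.0762 per hr

Final: 11.0762 /hr


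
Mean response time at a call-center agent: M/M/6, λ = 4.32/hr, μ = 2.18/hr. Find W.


a = 1.9817; ρ = 0.3303; P₀ = 0.137649
Lq = P₀·a^c·ρ/(c!(1−ρ)²) = 0.008525
Wq = Lq/λ = 0.008525/4.32 = 0.001973 hr
W = Wq + 1/μ = 0.001973 + 0.45872 = 0.46069 hr

Final: 0.46069 hr


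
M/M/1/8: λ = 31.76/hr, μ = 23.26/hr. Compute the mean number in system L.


ρ = 31.76/23.26 = 1.3654
L = ρ[1 − (K+1)ρ^K + Kρ^(K+1)] / [(1−ρ)(1−ρ^(K+1))]
Numerator: 1.3654·(1 − 9·12.082763 + 8·16.498218) = 33.099325
Denominator: (-0.3654)·(-15.498218) = 5.663579
L = 33.099325/5.663579 = 5.8442

Final: 5.8442


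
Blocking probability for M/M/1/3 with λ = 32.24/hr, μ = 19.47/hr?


ρ = λ/μ = 32.24/19.47 = 1.6559
P_K = (1−ρ)ρ^K/(1−ρ^(K+1)) = (-0.6559·4.540328)/(1 − 7.518242)
= -2.977914/-6.518242 = 0.456858

Final: 0.456858


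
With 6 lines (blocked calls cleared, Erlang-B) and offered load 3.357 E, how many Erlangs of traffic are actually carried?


B(6,3.357) = 0.073272 (Erlang-B)
Carried load = a(1 − B) = 3.357·(1 − 0.073272) = 3.357·0.926728 = 3.1110 E

Final: 3.1110 Erlangs


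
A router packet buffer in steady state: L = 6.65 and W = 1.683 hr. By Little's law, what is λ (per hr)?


λ = L/W = 6.65/1.683 = 3.9513 /hr

Final: 3.9513 /hr


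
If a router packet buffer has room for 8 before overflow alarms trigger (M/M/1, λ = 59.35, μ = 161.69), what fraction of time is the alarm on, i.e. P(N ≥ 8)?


ρ = 59.35/161.69 = 0.3671
P(N ≥ n) = ρ^n = 0.3671^8 = 0.0003295

Final: 0.0003295


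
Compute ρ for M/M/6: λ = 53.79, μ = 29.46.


ρ = λ/(cμ) = 53.79/(6·29.46) = 53.79/176.76 = 0.3043

Final: 0.3043


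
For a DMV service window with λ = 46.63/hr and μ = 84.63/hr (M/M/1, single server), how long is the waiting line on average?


ρ = 46.63/84.63 = 0.5510
Lq = ρ²/(1−ρ) = 0.3036/0.4490 = 0.6761

Final: 0.6761


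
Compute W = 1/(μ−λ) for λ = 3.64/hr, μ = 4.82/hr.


W = 1/(μ−λ) = 1/(4.82 − 3.64) = 1/1.18 = 0.8475 hr

Final: 0.8475 hr


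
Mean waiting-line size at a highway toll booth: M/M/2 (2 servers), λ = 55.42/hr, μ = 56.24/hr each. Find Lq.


a = λ/μ = 0.9854; ρ = a/2 = 0.4927
P₀ = 0.339845
Lq = P₀·a^c·ρ / (c!·(1−ρ)²) = 0.339845·0.97105·0.4927/(2·0.25734)
= 0.31592

Final: 0.31592


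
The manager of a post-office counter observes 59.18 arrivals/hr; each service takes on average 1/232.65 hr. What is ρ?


ρ = λ/μ = 59.18/232.65 = 0.2544

Final: 0.2544


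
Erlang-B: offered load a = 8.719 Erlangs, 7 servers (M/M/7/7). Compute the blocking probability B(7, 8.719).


B(c,a) = (a^c/c!) / Σ_{k=0}^{c} a^k/k!
a^7/7! = 760.039576
Σ terms (k=0..7): 1.00000 + 8.71900 + 38.01048 + 110.47113 + 240.79944 + 419.90606 + 610.19349 + 760.03958 = 2189.139171
B = 760.039576/2189.139171 = 0.347187

Final: 0.347187


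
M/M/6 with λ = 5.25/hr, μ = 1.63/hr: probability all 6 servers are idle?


a = λ/μ = 5.25/1.63 = 3.2209; ρ = a/c = 0.5368
Σ_{k=0}^{5} a^k/k! (terms k=0..5) = 1.00000 + 3.22086 + 5.18697 + 5.56883 + 4.48410 + 2.88853 = 22.34929
Tail: a^6/(6!(1−ρ)) = 1116.42665/(720·0.4632) = 3.34764
P₀ = 1/(22.34929 + 3.34764) = 1/25.69693 = 0.038915

Final: 0.038915


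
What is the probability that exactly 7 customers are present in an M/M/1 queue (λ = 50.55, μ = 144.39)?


ρ = 50.55/144.39 = 0.3501
P_n = (1−ρ)·ρ^n = (1 − 0.3501)·0.3501^7 = 0.6499·0.0006446 = 0.0004189

Final: 0.0004189


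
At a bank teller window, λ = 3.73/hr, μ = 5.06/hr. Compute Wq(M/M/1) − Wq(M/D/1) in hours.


ρ = 3.73/5.06 = 0.7372
Wq(M/M/1) = ρ/(μ−λ) = 0.7372/1.33 = 0.55425 hr
Wq(M/D/1) = ρ/(2(μ−λ)) = 0.27713 hr
Savings = 0.55425 − 0.27713 = 0.27713 hr

Final: 0.27713 hr


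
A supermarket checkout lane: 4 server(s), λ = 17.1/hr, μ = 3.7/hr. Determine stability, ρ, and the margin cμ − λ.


Total capacity cμ = 4·3.7 = 14.80/hr
ρ = λ/(cμ) = 17.1/14.80 = 1.1554
Stable ⇔ ρ < 1: NO
Spare capacity = cμ − λ = 14.80 − 17.1 = -2.30/hr

Final: ρ = 1.1554; unstable; margin = -2.30/hr


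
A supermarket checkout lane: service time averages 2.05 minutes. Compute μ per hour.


μ = 1/(service time) in consistent units.
1 hour = 60 min, so μ = 60/2.05 = 29.2683 per hour

Final: 29.2683 /hr


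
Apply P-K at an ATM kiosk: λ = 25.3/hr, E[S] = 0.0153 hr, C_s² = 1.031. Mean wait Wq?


ρ = λ·E[S] = 25.3·0.0153 = 0.3871
E[S²] = E[S]²(1+C_s²) = 0.0153²·(1+1.031) = 0.0004754
Wq = λ·E[S²]/(2(1−ρ)) = 25.3·0.0004754/(2·0.6129) = 0.009813 hr

Final: 0.009813 hr


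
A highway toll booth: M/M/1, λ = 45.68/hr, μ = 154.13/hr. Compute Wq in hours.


ρ = 45.68/154.13 = 0.2964
Wq = ρ/(μ−λ) = 0.2964/(154.13 − 45.68) = 0.2964/108.45 = 0.002733 hr

Final: 0.002733 hr


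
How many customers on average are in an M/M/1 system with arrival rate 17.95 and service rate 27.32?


ρ = λ/μ = 17.95/27.32 = 0.6570
L = ρ/(1−ρ) = 0.6570/(1 − 0.6570) = 0.6570/0.3430 = 1.9157

Final: 1.9157


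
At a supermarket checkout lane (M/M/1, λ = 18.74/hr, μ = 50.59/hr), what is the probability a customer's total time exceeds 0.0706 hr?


W ~ Exponential(μ−λ) for M/M/1.
μ − λ = 50.59 − 18.74 = 31.8500
P(W > t) = e^{−(μ−λ)t} = e^{−2.2486} = 0.105546

Final: 0.105546


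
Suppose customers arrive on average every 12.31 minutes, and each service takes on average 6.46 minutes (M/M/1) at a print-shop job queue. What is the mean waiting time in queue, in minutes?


λ = 60/12.31 = 4.8741 /hr
μ = 60/6.46 = 9.2879 /hr
ρ = λ/μ = 4.8741/9.2879 = 0.5248
Wq = ρ/(μ−λ) = 0.5248/(9.2879−4.8741) = 0.11889 hr
In minutes: 0.11889·60 = 7.134 min

Final: 7.134 min


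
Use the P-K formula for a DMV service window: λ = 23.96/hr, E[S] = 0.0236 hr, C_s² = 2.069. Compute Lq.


ρ = λ·E[S] = 23.96·0.0236 = 0.5655
Lq = ρ²(1+C_s²)/(2(1−ρ)) = 0.3197·(1+2.069)/(2·0.4345)
= 0.3197·3.0690/0.8691 = 1.12910

Final: 1.12910


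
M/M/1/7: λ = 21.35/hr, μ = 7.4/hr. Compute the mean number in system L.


ρ = 21.35/7.4 = 2.8851
L = ρ[1 − (K+1)ρ^K + Kρ^(K+1)] / [(1−ρ)(1−ρ^(K+1))]
Numerator: 2.8851·(1 − 8·1664.037532 + 7·4800.973149) = 58555.294148
Denominator: (-1.8851)·(-4799.973149) = 9048.598031
L = 58555.294148/9048.598031 = 6.4712

Final: 6.4712


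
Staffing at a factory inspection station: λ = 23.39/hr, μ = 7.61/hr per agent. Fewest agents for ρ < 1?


Stability requires cμ > λ ⇔ c > λ/μ.
λ/μ = 23.39/7.61 = 3.0736
Minimum integer c = ⌊3.0736⌋ + 1 = 4
Check: 4·7.61 = 30.44 > 23.39, while 3·7.61 = 22.83 ≤ 23.39

Final: 4 servers


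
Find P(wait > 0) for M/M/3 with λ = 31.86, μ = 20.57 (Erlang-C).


a = λ/μ = 1.5489; ρ = a/3 = 0.5163
P₀ = 0.198863 (from M/M/c formula)
C(c,a) = [a^c/(c!(1−ρ))]·P₀ = [3.71565/(6·0.4837)]·0.198863
= 1.28025·0.198863 = 0.254594

Final: 0.254594


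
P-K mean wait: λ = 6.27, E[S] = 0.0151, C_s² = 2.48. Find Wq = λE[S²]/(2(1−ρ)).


ρ = λ·E[S] = 6.27·0.0151 = 0.09468
E[S²] = E[S]²(1+C_s²) = 0.0151²·(1+2.48) = 0.0007935
Wq = λ·E[S²]/(2(1−ρ)) = 6.27·0.0007935/(2·0.9053) = 0.002748 hr

Final: 0.002748 hr


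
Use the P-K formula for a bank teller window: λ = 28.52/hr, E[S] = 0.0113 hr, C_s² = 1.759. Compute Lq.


ρ = λ·E[S] = 28.52·0.0113 = 0.3223
Lq = ρ²(1+C_s²)/(2(1−ρ)) = 0.1039·(1+1.759)/(2·0.6777)
= 0.1039·2.7590/1.3554 = 0.21141

Final: 0.21141


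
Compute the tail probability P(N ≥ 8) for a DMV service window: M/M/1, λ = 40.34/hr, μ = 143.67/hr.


ρ = 40.34/143.67 = 0.2808
P(N ≥ n) = ρ^n = 0.2808^8 = 0.00003863

Final: 0.00003863


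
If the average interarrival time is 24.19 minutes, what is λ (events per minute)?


λ = 1/(interarrival time) in consistent units.
1 minute = 1 min, so λ = 1/24.19 = 0.04134 per minute

Final: 0.04134 /min


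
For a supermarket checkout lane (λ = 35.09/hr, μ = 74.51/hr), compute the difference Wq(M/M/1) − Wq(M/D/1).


ρ = 35.09/74.51 = 0.4709
Wq(M/M/1) = ρ/(μ−λ) = 0.4709/39.42 = 0.01195 hr
Wq(M/D/1) = ρ/(2(μ−λ)) = 0.005973 hr
Savings = 0.01195 − 0.005973 = 0.005973 hr

Final: 0.005973 hr


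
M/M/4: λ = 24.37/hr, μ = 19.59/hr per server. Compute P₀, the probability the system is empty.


a = λ/μ = 24.37/19.59 = 1.2440; ρ = a/c = 0.3110
Σ_{k=0}^{3} a^k/k! (terms k=0..3) = 1.00000 + 1.24400 + 0.77377 + 0.32086 = 3.33863
Tail: a^4/(4!(1−ρ)) = 2.39488/(24·0.6890) = 0.14483
P₀ = 1/(3.33863 + 0.14483) = 1/3.48346 = 0.287071

Final: 0.287071


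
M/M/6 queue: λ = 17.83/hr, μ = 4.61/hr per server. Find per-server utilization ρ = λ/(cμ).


ρ = λ/(cμ) = 17.83/(6·4.61) = 17.83/27.66 = 0.6446

Final: 0.6446


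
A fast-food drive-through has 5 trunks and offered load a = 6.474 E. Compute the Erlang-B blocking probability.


B(c,a) = (a^c/c!) / Σ_{k=0}^{c} a^k/k!
a^5/5! = 94.772476
Σ terms (k=0..5): 1.00000 + 6.47400 + 20.95634 + 45.22378 + 73.19468 + 94.77248 = 241.621276
B = 94.772476/241.621276 = 0.392236

Final: 0.392236


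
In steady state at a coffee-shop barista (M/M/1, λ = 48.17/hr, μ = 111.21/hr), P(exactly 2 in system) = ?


ρ = 48.17/111.21 = 0.4331
P_n = (1−ρ)·ρ^n = (1 − 0.4331)·0.4331^2 = 0.5669·0.187614 = 0.106350

Final: 0.106350


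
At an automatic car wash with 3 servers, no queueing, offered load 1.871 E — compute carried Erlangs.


B(3,1.871) = 0.191078 (Erlang-B)
Carried load = a(1 − B) = 1.871·(1 − 0.191078) = 1.871·0.808922 = 1.5135 E

Final: 1.5135 Erlangs


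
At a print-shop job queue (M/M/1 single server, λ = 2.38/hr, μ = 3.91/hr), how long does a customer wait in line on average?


ρ = 2.38/3.91 = 0.6087
Wq = ρ/(μ−λ) = 0.6087/(3.91 − 2.38) = 0.6087/1.53 = 0.3978 hr

Final: 0.3978 hr


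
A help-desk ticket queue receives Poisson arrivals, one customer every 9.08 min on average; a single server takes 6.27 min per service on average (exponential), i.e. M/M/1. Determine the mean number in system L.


λ = 60/9.08 = 6.6079 /hr
μ = 60/6.27 = 9.5694 /hr
ρ = λ/μ = 6.6079/9.5694 = 0.6905
L = ρ/(1−ρ) = 0.6905/0.3095 = 2.2313

Final: 2.2313


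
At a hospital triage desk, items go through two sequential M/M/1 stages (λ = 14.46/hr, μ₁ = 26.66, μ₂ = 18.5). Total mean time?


Each node sees arrival rate λ = 14.46/hr (tandem ⇒ throughput preserved).
W₁ = 1/(μ₁−λ) = 1/(26.66−14.46) = 0.08197 hr
W₂ = 1/(μ₂−λ) = 1/(18.5−14.46) = 0.24752 hr
W_total = W₁ + W₂ = 0.08197 + 0.24752 = 0.32949 hr

Final: 0.32949 hr


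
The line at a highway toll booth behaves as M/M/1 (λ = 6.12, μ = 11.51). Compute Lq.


ρ = 6.12/11.51 = 0.5317
Lq = ρ²/(1−ρ) = 0.2827/0.4683 = 0.6037

Final: 0.6037


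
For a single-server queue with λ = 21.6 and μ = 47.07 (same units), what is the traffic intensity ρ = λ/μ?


ρ = λ/μ = 21.6/47.07 = 0.4589

Final: 0.4589


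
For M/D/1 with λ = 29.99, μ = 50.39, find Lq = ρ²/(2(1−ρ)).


ρ = 29.99/50.39 = 0.5952
M/D/1: Lq = ρ²/(2(1−ρ)) = 0.3542/(2·0.4048) = 0.43747

Final: 0.43747


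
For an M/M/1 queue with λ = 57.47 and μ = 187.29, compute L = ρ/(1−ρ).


ρ = λ/μ = 57.47/187.29 = 0.3069
L = ρ/(1−ρ) = 0.3069/(1 − 0.3069) = 0.3069/0.6931 = 0.4427

Final: 0.4427


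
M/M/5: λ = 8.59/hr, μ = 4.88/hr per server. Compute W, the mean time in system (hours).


a = 1.7602; ρ = 0.3520; P₀ = 0.171355
Lq = P₀·a^c·ρ/(c!(1−ρ)²) = 0.02023
Wq = Lq/λ = 0.02023/8.59 = 0.002356 hr
W = Wq + 1/μ = 0.002356 + 0.20492 = 0.20727 hr

Final: 0.20727 hr


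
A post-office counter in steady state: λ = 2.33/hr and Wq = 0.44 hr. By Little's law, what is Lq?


Lq = λWq = 2.33·0.44 = 1.0252

Final: 1.0252


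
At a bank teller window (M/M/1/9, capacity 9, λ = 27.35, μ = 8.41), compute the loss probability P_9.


ρ = λ/μ = 27.35/8.41 = 3.2521
P_K = (1−ρ)ρ^K/(1−ρ^(K+1)) = (-2.2521·40686.657574)/(1 − 132316.300196)
= -91629.642622/-132315.300196 = 0.692510

Final: 0.692510


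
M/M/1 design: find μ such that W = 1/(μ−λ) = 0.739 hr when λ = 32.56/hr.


W = 1/(μ−λ) ⇒ μ − λ = 1/W = 1/0.739 = 1.3532
μ = λ + 1/W = 32.56 + 1.3532 = 33.9132 per hr

Final: 33.9132 /hr


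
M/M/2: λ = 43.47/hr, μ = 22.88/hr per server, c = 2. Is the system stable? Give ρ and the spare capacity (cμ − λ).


Total capacity cμ = 2·22.88 = 45.76/hr
ρ = λ/(cμ) = 43.47/45.76 = 0.9500
Stable ⇔ ρ < 1: YES
Spare capacity = cμ − λ = 45.76 − 43.47 = 2.29/hr

Final: ρ = 0.9500; stable; margin = 2.29/hr


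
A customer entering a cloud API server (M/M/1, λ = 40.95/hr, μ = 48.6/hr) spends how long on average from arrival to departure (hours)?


W = 1/(μ−λ) = 1/(48.6 − 40.95) = 1/7.65 = 0.1307 hr

Final: 0.1307 hr


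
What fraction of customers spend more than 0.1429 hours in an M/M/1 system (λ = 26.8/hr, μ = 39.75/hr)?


W ~ Exponential(μ−λ) for M/M/1.
μ − λ = 39.75 − 26.8 = 12.9500
P(W > t) = e^{−(μ−λ)t} = e^{−1.8506} = 0.157150

Final: 0.157150


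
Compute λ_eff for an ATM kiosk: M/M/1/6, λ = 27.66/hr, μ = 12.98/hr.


ρ = 2.1310; P_K = (1−ρ)ρ^6/(1−ρ^7) = 0.533403
λ_eff = λ(1 − P_K) = 27.66·(1 − 0.533403) = 27.66·0.466597 = 12.9061 /hr

Final: 12.9061 /hr


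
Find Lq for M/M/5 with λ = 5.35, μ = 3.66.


a = λ/μ = 1.4617; ρ = a/5 = 0.2923
P₀ = 0.231509
Lq = P₀·a^c·ρ / (c!·(1−ρ)²) = 0.231509·6.67365·0.2923/(120·0.50077)
= 0.007517

Final: 0.007517


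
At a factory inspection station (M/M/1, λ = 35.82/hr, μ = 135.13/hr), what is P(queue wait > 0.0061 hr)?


ρ = 35.82/135.13 = 0.2651
P(Wq > t) = ρ·e^{−(μ−λ)t} = 0.2651·e^{−0.6058}
= 0.2651·0.545643 = 0.144638

Final: 0.144638


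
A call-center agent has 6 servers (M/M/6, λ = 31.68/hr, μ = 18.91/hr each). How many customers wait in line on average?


a = λ/μ = 1.6753; ρ = a/6 = 0.2792
P₀ = 0.187158
Lq = P₀·a^c·ρ / (c!·(1−ρ)²) = 0.187158·22.10863·0.2792/(720·0.51953)
= 0.003089

Final: 0.003089


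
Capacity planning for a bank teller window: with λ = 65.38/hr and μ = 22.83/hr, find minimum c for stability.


Stability requires cμ > λ ⇔ c > λ/μ.
λ/μ = 65.38/22.83 = 2.8638
Minimum integer c = ⌊2.8638⌋ + 1 = 3
Check: 3·22.83 = 68.49 > 65.38, while 2·22.83 = 45.66 ≤ 65.38

Final: 3 servers


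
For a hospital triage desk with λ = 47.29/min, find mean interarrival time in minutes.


Mean interarrival time = 1/λ = 1/47.29 minute = 0.02115 minute
In minutes: 0.02115 × 1 = 0.02115 min

Final: 0.02115 min


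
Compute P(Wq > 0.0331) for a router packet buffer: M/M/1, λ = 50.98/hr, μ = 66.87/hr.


ρ = 50.98/66.87 = 0.7624
P(Wq > t) = ρ·e^{−(μ−λ)t} = 0.7624·e^{−0.5260}
= 0.7624·0.590988 = 0.450555

Final: 0.450555


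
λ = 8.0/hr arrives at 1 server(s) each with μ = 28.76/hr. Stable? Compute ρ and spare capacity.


Total capacity cμ = 1·28.76 = 28.76/hr
ρ = λ/(cμ) = 8.0/28.76 = 0.2782
Stable ⇔ ρ < 1: YES
Spare capacity = cμ − λ = 28.76 − 8.0 = 20.76/hr

Final: ρ = 0.2782; stable; margin = 20.76/hr


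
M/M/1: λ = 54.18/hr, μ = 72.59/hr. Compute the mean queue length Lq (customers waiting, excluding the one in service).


ρ = 54.18/72.59 = 0.7464
Lq = ρ²/(1−ρ) = 0.5571/0.2536 = 2.1966

Final: 2.1966


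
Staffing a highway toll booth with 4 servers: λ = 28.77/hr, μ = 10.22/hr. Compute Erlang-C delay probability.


a = λ/μ = 2.8151; ρ = a/4 = 0.7038
P₀ = 0.049192 (from M/M/c formula)
C(c,a) = [a^c/(c!(1−ρ))]·P₀ = [62.79945/(24·0.2962)]·0.049192
= 8.83306·0.049192 = 0.434516

Final: 0.434516


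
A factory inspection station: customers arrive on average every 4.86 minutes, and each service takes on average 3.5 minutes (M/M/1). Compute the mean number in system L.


λ = 60/4.86 = 12.3457 /hr
μ = 60/3.5 = 17.1429 /hr
ρ = λ/μ = 12.3457/17.1429 = 0.7202
L = ρ/(1−ρ) = 0.7202/0.2798 = 2.5735

Final: 2.5735


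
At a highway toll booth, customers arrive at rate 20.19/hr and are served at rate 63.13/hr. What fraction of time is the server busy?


ρ = λ/μ = 20.19/63.13 = 0.3198

Final: 0.3198


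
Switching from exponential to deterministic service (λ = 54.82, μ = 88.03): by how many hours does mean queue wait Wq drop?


ρ = 54.82/88.03 = 0.6227
Wq(M/M/1) = ρ/(μ−λ) = 0.6227/33.21 = 0.01875 hr
Wq(M/D/1) = ρ/(2(μ−λ)) = 0.009376 hr
Savings = 0.01875 − 0.009376 = 0.009376 hr

Final: 0.009376 hr


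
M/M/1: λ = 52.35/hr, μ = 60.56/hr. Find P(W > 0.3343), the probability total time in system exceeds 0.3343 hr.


W ~ Exponential(μ−λ) for M/M/1.
μ − λ = 60.56 − 52.35 = 8.2100
P(W > t) = e^{−(μ−λ)t} = e^{−2.7446} = 0.064274

Final: 0.064274


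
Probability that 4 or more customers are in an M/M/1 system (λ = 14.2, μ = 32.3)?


ρ = 14.2/32.3 = 0.4396
P(N ≥ n) = ρ^n = 0.4396^4 = 0.037355

Final: 0.037355


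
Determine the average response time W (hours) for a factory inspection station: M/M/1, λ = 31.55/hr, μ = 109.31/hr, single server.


W = 1/(μ−λ) = 1/(109.31 − 31.55) = 1/77.76 = 0.01286 hr

Final: 0.01286 hr


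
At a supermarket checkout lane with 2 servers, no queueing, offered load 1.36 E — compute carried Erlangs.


B(2,1.36) = 0.281539 (Erlang-B)
Carried load = a(1 − B) = 1.36·(1 − 0.281539) = 1.36·0.718461 = 0.9771 E

Final: 0.9771 Erlangs


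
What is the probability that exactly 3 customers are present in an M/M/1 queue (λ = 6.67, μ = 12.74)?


ρ = 6.67/12.74 = 0.5235
P_n = (1−ρ)·ρ^n = (1 − 0.5235)·0.5235^3 = 0.4765·0.143506 = 0.068374

Final: 0.068374


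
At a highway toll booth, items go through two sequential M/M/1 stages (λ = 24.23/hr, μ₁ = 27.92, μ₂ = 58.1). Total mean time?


Each node sees arrival rate λ = 24.23/hr (tandem ⇒ throughput preserved).
W₁ = 1/(μ₁−λ) = 1/(27.92−24.23) = 0.27100 hr
W₂ = 1/(μ₂−λ) = 1/(58.1−24.23) = 0.02952 hr
W_total = W₁ + W₂ = 0.27100 + 0.02952 = 0.30053 hr

Final: 0.30053 hr


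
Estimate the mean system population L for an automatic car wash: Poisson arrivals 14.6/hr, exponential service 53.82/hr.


ρ = λ/μ = 14.6/53.82 = 0.2713
L = ρ/(1−ρ) = 0.2713/(1 − 0.2713) = 0.2713/0.7287 = 0.3723

Final: 0.3723


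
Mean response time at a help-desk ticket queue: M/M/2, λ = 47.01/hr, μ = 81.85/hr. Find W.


a = 0.5743; ρ = 0.2872; P₀ = 0.553794
Lq = P₀·a^c·ρ/(c!(1−ρ)²) = 0.05162
Wq = Lq/λ = 0.05162/47.01 = 0.001098 hr
W = Wq + 1/μ = 0.001098 + 0.01222 = 0.01332 hr

Final: 0.01332 hr


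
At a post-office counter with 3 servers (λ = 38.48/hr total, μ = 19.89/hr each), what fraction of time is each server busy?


ρ = λ/(cμ) = 38.48/(3·19.89) = 38.48/59.67 = 0.6449

Final: 0.6449


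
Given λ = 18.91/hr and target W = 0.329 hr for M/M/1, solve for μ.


W = 1/(μ−λ) ⇒ μ − λ = 1/W = 1/0.329 = 3.0395
μ = λ + 1/W = 18.91 + 3.0395 = 21.9495 per hr

Final: 21.9495 /hr


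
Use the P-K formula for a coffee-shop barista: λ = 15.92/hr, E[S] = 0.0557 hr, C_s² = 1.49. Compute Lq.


ρ = λ·E[S] = 15.92·0.0557 = 0.8867
Lq = ρ²(1+C_s²)/(2(1−ρ)) = 0.7863·(1+1.49)/(2·0.1133)
= 0.7863·2.4900/0.2265 = 8.64380

Final: 8.64380


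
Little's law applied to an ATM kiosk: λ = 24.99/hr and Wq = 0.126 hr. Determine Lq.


Lq = λWq = 24.99·0.126 = 3.1487

Final: 3.1487


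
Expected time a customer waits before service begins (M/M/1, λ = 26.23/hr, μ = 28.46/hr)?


ρ = 26.23/28.46 = 0.9216
Wq = ρ/(μ−λ) = 0.9216/(28.46 − 26.23) = 0.9216/2.23 = 0.4133 hr

Final: 0.4133 hr


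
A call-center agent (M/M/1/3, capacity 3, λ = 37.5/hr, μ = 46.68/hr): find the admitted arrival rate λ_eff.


ρ = 0.8033; P_K = (1−ρ)ρ^3/(1−ρ^4) = 0.174728
λ_eff = λ(1 − P_K) = 37.5·(1 − 0.174728) = 37.5·0.825272 = 30.9477 /hr

Final: 30.9477 /hr


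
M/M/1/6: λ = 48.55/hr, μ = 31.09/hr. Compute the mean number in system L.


ρ = 48.55/31.09 = 1.5616
L = ρ[1 − (K+1)ρ^K + Kρ^(K+1)] / [(1−ρ)(1−ρ^(K+1))]
Numerator: 1.5616·(1 − 7·14.501438 + 6·22.645379) = 55.221455
Denominator: (-0.5616)·(-21.645379) = 12.155944
L = 55.221455/12.155944 = 4.5428

Final: 4.5428


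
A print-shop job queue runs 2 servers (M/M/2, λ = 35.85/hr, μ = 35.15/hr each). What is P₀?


a = λ/μ = 35.85/35.15 = 1.0199; ρ = a/c = 0.5100
Σ_{k=0}^{1} a^k/k! (terms k=0..1) = 1.00000 + 1.01991 = 2.01991
Tail: a^2/(2!(1−ρ)) = 1.04023/(2·0.4900) = 1.06136
P₀ = 1/(2.01991 + 1.06136) = 1/3.08128 = 0.324541

Final: 0.324541


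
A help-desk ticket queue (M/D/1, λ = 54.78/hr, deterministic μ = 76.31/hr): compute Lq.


ρ = 54.78/76.31 = 0.7179
M/D/1: Lq = ρ²/(2(1−ρ)) = 0.5153/(2·0.2821) = 0.91325

Final: 0.91325


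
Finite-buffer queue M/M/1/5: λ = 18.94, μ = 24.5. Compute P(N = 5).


ρ = λ/μ = 18.94/24.5 = 0.7731
P_K = (1−ρ)ρ^K/(1−ρ^(K+1)) = (0.2269·0.276102)/(1 − 0.213444)
= 0.062658/0.786556 = 0.079661

Final: 0.079661


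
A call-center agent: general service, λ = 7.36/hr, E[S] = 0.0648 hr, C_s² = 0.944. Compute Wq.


ρ = λ·E[S] = 7.36·0.0648 = 0.4769
E[S²] = E[S]²(1+C_s²) = 0.0648²·(1+0.944) = 0.008163
Wq = λ·E[S²]/(2(1−ρ)) = 7.36·0.008163/(2·0.5231) = 0.05743 hr

Final: 0.05743 hr


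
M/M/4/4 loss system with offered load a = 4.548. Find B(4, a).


B(c,a) = (a^c/c!) / Σ_{k=0}^{c} a^k/k!
a^4/4! = 17.826685
Σ terms (k=0..4): 1.00000 + 4.54800 + 10.34215 + 15.67870 + 17.82668 = 49.395539
B = 17.826685/49.395539 = 0.360897

Final: 0.360897


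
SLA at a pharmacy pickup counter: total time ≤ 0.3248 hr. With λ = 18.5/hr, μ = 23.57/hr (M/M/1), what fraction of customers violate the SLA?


W ~ Exponential(μ−λ) for M/M/1.
μ − λ = 23.57 − 18.5 = 5.0700
P(W > t) = e^{−(μ−λ)t} = e^{−1.6467} = 0.192678

Final: 0.192678


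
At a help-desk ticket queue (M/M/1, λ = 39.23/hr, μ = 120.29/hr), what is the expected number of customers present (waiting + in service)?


ρ = λ/μ = 39.23/120.29 = 0.3261
L = ρ/(1−ρ) = 0.3261/(1 − 0.3261) = 0.3261/0.6739 = 0.4840

Final: 0.4840


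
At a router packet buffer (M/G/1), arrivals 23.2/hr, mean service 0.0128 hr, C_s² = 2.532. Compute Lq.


ρ = λ·E[S] = 23.2·0.0128 = 0.2970
Lq = ρ²(1+C_s²)/(2(1−ρ)) = 0.08819·(1+2.532)/(2·0.7030)
= 0.08819·3.5320/1.4061 = 0.22152

Final: 0.22152


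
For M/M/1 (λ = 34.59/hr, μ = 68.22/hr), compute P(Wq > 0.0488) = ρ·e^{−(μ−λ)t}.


ρ = 34.59/68.22 = 0.5070
P(Wq > t) = ρ·e^{−(μ−λ)t} = 0.5070·e^{−1.6411}
= 0.5070·0.193758 = 0.098242

Final: 0.098242


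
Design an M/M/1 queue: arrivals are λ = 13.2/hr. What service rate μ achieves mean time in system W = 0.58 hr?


W = 1/(μ−λ) ⇒ μ − λ = 1/W = 1/0.58 = 1.7241
μ = λ + 1/W = 13.2 + 1.7241 = 14.9241 per hr

Final: 14.9241 /hr


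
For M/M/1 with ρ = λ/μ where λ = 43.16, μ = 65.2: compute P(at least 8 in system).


ρ = 43.16/65.2 = 0.6620
P(N ≥ n) = ρ^n = 0.6620^8 = 0.036870

Final: 0.036870


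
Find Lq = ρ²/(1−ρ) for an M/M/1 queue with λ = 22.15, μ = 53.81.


ρ = 22.15/53.81 = 0.4116
Lq = ρ²/(1−ρ) = 0.1694/0.5884 = 0.2880

Final: 0.2880
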